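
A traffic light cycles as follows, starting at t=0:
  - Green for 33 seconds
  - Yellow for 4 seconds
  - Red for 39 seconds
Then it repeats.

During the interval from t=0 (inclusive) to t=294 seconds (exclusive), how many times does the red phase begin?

Cycle = 33+4+39 = 76s
red phase starts at t = k*76 + 37 for k=0,1,2,...
Need k*76+37 < 294 → k < 3.382
k ∈ {0, ..., 3} → 4 starts

Answer: 4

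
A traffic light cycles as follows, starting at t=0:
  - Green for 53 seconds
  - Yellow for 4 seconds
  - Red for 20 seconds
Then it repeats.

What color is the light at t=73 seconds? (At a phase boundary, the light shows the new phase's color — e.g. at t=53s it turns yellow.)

Cycle length = 53 + 4 + 20 = 77s
t = 73, phase_t = 73 mod 77 = 73
73 >= 57 → RED

Answer: red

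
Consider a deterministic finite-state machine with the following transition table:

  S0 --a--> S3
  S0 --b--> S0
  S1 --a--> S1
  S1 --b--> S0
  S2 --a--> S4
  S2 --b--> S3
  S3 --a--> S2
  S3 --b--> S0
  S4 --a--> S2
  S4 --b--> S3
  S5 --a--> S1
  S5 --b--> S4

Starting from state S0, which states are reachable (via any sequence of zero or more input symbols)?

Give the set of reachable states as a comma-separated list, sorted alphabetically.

BFS from S0:
  visit S0: S0--a-->S3 (new), S0--b-->S0 (seen)
  visit S3: S3--a-->S2 (new), S3--b-->S0 (seen)
  visit S2: S2--a-->S4 (new), S2--b-->S3 (seen)
  visit S4: S4--a-->S2 (seen), S4--b-->S3 (seen)

Answer: S0, S2, S3, S4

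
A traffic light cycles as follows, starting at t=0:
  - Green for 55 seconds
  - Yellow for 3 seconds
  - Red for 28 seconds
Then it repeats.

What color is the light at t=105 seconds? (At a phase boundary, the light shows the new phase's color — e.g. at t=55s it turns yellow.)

Cycle length = 55 + 3 + 28 = 86s
t = 105, phase_t = 105 mod 86 = 19
19 < 55 (green end) → GREEN

Answer: green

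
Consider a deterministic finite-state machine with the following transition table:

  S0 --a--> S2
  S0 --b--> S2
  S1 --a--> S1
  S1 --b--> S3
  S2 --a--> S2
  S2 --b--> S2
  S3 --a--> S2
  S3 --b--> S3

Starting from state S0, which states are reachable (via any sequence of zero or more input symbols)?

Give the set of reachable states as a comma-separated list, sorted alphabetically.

Answer: S0, S2

Derivation:
BFS from S0:
  visit S0: S0--a-->S2 (new), S0--b-->S2 (seen)
  visit S2: S2--a-->S2 (seen), S2--b-->S2 (seen)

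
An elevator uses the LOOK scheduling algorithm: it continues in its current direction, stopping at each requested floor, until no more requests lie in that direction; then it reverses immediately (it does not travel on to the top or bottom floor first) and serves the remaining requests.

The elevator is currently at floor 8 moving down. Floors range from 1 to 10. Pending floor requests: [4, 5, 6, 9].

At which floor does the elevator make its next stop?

Current floor: 8, direction: down
Requests above: [9]
Requests below: [4, 5, 6]
Moving down and requests lie below → nearest below is max([4, 5, 6]) = 6

Answer: 6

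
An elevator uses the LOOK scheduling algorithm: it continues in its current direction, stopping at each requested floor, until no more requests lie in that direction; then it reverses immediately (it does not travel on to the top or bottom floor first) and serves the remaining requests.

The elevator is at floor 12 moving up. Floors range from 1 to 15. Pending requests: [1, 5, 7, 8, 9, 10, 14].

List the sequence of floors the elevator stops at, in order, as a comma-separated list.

Answer: 14, 10, 9, 8, 7, 5, 1

Derivation:
Current: 12, moving UP
Serve above first (ascending): [14]
Then reverse, serve below (descending): [10, 9, 8, 7, 5, 1]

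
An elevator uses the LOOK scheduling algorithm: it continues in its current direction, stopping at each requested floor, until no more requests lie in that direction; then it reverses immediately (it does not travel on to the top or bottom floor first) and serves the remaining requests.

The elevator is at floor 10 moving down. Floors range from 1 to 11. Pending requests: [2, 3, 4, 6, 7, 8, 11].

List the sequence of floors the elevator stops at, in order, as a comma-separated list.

Answer: 8, 7, 6, 4, 3, 2, 11

Derivation:
Current: 10, moving DOWN
Serve below first (descending): [8, 7, 6, 4, 3, 2]
Then reverse, serve above (ascending): [11]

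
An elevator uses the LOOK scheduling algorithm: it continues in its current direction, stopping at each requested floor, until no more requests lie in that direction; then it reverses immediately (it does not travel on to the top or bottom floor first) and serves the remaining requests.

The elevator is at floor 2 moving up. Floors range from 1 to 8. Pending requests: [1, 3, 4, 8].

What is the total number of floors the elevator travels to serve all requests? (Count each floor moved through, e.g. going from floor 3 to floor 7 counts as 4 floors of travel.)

Start at floor 2 moving up, LOOK stop order: [3, 4, 8, 1]
  2 → 3: |3-2| = 1, total = 1
  3 → 4: |4-3| = 1, total = 2
  4 → 8: |8-4| = 4, total = 6
  8 → 1: |1-8| = 7, total = 13

Answer: 13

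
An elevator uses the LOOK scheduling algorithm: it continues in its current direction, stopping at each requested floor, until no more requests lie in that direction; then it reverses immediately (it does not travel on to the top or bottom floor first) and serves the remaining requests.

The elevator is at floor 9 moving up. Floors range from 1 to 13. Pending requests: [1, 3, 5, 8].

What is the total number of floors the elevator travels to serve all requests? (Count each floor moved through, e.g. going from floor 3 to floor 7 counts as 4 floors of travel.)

Answer: 8

Derivation:
Start at floor 9 moving up, LOOK stop order: [8, 5, 3, 1]
  9 → 8: |8-9| = 1, total = 1
  8 → 5: |5-8| = 3, total = 4
  5 → 3: |3-5| = 2, total = 6
  3 → 1: |1-3| = 2, total = 8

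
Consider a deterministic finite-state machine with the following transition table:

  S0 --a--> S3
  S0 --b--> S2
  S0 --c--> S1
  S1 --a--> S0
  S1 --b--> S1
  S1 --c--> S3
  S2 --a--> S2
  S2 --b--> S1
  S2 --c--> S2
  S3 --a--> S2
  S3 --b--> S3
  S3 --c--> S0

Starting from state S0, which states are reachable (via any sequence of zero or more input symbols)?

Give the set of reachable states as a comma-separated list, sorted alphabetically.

Answer: S0, S1, S2, S3

Derivation:
BFS from S0:
  visit S0: S0--a-->S3 (new), S0--b-->S2 (new), S0--c-->S1 (new)
  visit S3: S3--a-->S2 (seen), S3--b-->S3 (seen), S3--c-->S0 (seen)
  visit S2: S2--a-->S2 (seen), S2--b-->S1 (seen), S2--c-->S2 (seen)
  visit S1: S1--a-->S0 (seen), S1--b-->S1 (seen), S1--c-->S3 (seen)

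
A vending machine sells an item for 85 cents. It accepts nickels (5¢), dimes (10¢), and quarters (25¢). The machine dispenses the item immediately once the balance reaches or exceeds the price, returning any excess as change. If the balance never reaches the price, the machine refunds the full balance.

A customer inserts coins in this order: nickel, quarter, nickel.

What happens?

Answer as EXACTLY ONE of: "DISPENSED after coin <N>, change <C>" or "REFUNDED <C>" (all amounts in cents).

Price: 85¢
Coin 1 (nickel, 5¢): balance = 5¢
Coin 2 (quarter, 25¢): balance = 30¢
Coin 3 (nickel, 5¢): balance = 35¢
All coins inserted, balance 35¢ < price 85¢ → REFUND 35¢

Answer: REFUNDED 35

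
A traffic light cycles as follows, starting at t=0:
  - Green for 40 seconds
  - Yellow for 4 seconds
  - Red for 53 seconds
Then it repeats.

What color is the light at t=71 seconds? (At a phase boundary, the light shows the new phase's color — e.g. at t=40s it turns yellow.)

Answer: red

Derivation:
Cycle length = 40 + 4 + 53 = 97s
t = 71, phase_t = 71 mod 97 = 71
71 >= 44 → RED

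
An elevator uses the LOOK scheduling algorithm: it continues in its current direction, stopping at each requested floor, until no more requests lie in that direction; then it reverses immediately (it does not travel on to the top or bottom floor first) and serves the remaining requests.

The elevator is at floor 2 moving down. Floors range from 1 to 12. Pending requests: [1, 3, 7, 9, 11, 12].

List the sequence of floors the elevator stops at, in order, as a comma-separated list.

Answer: 1, 3, 7, 9, 11, 12

Derivation:
Current: 2, moving DOWN
Serve below first (descending): [1]
Then reverse, serve above (ascending): [3, 7, 9, 11, 12]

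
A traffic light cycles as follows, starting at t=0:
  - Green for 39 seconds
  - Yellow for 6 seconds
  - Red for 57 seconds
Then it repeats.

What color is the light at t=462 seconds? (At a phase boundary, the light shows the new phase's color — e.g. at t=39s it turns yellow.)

Cycle length = 39 + 6 + 57 = 102s
t = 462, phase_t = 462 mod 102 = 54
54 >= 45 → RED

Answer: red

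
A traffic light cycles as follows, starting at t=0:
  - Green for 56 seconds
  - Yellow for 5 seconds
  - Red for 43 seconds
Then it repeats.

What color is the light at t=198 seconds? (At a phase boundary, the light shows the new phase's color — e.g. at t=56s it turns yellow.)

Cycle length = 56 + 5 + 43 = 104s
t = 198, phase_t = 198 mod 104 = 94
94 >= 61 → RED

Answer: red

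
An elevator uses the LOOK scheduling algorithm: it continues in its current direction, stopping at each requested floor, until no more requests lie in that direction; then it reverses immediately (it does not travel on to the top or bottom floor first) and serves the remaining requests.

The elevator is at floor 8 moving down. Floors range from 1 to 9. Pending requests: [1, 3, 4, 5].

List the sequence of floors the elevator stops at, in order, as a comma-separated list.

Current: 8, moving DOWN
Serve below first (descending): [5, 4, 3, 1]
Then reverse, serve above (ascending): []

Answer: 5, 4, 3, 1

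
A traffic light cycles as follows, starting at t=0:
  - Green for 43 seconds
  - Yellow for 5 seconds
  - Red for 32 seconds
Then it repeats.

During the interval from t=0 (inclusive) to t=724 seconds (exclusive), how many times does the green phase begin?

Cycle = 43+5+32 = 80s
green phase starts at t = k*80 + 0 for k=0,1,2,...
Need k*80+0 < 724 → k < 9.050
k ∈ {0, ..., 9} → 10 starts

Answer: 10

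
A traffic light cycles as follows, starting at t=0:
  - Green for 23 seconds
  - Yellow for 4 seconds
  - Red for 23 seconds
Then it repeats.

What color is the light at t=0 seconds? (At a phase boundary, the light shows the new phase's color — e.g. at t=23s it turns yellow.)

Cycle length = 23 + 4 + 23 = 50s
t = 0, phase_t = 0 mod 50 = 0
0 < 23 (green end) → GREEN

Answer: green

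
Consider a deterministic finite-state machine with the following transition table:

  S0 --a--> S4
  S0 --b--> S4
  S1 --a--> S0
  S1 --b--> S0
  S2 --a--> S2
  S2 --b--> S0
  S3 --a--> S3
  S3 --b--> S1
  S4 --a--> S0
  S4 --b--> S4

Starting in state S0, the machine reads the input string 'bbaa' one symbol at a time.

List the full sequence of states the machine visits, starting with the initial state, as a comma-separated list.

Start: S0
  read 'b': S0 --b--> S4
  read 'b': S4 --b--> S4
  read 'a': S4 --a--> S0
  read 'a': S0 --a--> S4

Answer: S0, S4, S4, S0, S4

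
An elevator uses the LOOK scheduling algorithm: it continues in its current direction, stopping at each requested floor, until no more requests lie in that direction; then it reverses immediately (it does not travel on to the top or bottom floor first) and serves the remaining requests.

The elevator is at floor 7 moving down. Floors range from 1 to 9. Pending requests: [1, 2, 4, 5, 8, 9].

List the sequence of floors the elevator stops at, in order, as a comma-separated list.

Current: 7, moving DOWN
Serve below first (descending): [5, 4, 2, 1]
Then reverse, serve above (ascending): [8, 9]

Answer: 5, 4, 2, 1, 8, 9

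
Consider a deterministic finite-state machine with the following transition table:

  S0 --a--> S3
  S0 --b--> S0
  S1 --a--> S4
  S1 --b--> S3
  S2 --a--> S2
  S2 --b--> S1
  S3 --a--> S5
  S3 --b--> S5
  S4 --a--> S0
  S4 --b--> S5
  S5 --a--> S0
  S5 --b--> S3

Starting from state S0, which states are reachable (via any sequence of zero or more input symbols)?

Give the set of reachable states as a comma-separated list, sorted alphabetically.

BFS from S0:
  visit S0: S0--a-->S3 (new), S0--b-->S0 (seen)
  visit S3: S3--a-->S5 (new), S3--b-->S5 (seen)
  visit S5: S5--a-->S0 (seen), S5--b-->S3 (seen)

Answer: S0, S3, S5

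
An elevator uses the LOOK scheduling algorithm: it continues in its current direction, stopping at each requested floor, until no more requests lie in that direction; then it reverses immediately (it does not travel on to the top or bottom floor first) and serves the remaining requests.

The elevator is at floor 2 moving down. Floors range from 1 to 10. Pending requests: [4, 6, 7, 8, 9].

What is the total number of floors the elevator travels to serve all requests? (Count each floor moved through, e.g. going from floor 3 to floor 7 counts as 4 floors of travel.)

Start at floor 2 moving down, LOOK stop order: [4, 6, 7, 8, 9]
  2 → 4: |4-2| = 2, total = 2
  4 → 6: |6-4| = 2, total = 4
  6 → 7: |7-6| = 1, total = 5
  7 → 8: |8-7| = 1, total = 6
  8 → 9: |9-8| = 1, total = 7

Answer: 7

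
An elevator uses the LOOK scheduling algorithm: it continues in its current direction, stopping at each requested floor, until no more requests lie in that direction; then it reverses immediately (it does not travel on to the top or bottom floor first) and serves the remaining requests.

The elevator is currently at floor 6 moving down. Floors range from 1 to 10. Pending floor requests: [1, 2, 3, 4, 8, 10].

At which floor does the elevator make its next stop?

Answer: 4

Derivation:
Current floor: 6, direction: down
Requests above: [8, 10]
Requests below: [1, 2, 3, 4]
Moving down and requests lie below → nearest below is max([1, 2, 3, 4]) = 4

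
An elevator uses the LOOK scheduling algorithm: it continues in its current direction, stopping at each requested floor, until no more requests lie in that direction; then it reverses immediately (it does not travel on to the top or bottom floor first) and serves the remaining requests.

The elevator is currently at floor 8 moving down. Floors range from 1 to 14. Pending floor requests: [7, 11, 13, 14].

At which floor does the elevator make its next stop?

Answer: 7

Derivation:
Current floor: 8, direction: down
Requests above: [11, 13, 14]
Requests below: [7]
Moving down and requests lie below → nearest below is max([7]) = 7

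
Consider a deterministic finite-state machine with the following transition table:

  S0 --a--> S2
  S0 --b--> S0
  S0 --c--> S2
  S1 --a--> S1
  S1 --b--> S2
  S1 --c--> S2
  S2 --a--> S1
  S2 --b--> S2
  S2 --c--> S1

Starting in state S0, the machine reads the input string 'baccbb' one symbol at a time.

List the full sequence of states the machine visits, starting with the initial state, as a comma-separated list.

Start: S0
  read 'b': S0 --b--> S0
  read 'a': S0 --a--> S2
  read 'c': S2 --c--> S1
  read 'c': S1 --c--> S2
  read 'b': S2 --b--> S2
  read 'b': S2 --b--> S2

Answer: S0, S0, S2, S1, S2, S2, S2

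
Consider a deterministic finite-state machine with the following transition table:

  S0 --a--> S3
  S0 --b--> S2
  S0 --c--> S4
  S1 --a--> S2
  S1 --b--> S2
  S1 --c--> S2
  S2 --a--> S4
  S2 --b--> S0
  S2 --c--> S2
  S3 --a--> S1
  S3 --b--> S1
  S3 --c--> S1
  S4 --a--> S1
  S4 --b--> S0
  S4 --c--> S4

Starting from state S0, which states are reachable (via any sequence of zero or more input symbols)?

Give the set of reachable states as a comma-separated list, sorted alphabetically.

BFS from S0:
  visit S0: S0--a-->S3 (new), S0--b-->S2 (new), S0--c-->S4 (new)
  visit S3: S3--a-->S1 (new), S3--b-->S1 (seen), S3--c-->S1 (seen)
  visit S2: S2--a-->S4 (seen), S2--b-->S0 (seen), S2--c-->S2 (seen)
  visit S4: S4--a-->S1 (seen), S4--b-->S0 (seen), S4--c-->S4 (seen)
  visit S1: S1--a-->S2 (seen), S1--b-->S2 (seen), S1--c-->S2 (seen)

Answer: S0, S1, S2, S3, S4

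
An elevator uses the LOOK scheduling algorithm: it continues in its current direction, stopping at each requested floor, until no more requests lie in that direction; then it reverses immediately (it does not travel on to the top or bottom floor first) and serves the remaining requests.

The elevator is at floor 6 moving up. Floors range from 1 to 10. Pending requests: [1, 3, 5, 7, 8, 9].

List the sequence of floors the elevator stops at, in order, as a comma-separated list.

Answer: 7, 8, 9, 5, 3, 1

Derivation:
Current: 6, moving UP
Serve above first (ascending): [7, 8, 9]
Then reverse, serve below (descending): [5, 3, 1]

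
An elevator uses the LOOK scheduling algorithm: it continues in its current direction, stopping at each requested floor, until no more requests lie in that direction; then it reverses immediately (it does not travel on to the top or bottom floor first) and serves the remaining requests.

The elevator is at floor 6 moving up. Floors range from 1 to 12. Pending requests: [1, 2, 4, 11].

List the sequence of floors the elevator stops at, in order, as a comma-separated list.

Current: 6, moving UP
Serve above first (ascending): [11]
Then reverse, serve below (descending): [4, 2, 1]

Answer: 11, 4, 2, 1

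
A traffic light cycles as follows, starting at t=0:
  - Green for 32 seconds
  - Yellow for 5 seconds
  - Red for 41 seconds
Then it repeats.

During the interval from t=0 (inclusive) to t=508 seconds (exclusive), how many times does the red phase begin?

Cycle = 32+5+41 = 78s
red phase starts at t = k*78 + 37 for k=0,1,2,...
Need k*78+37 < 508 → k < 6.038
k ∈ {0, ..., 6} → 7 starts

Answer: 7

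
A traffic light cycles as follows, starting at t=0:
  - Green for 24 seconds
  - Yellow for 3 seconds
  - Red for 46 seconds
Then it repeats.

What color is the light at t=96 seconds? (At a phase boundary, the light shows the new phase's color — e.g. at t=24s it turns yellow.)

Cycle length = 24 + 3 + 46 = 73s
t = 96, phase_t = 96 mod 73 = 23
23 < 24 (green end) → GREEN

Answer: green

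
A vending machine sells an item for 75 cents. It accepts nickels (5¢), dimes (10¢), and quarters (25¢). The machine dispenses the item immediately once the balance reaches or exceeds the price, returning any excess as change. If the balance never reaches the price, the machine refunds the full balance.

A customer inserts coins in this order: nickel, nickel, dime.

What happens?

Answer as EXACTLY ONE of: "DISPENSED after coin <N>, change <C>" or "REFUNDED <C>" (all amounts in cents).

Answer: REFUNDED 20

Derivation:
Price: 75¢
Coin 1 (nickel, 5¢): balance = 5¢
Coin 2 (nickel, 5¢): balance = 10¢
Coin 3 (dime, 10¢): balance = 20¢
All coins inserted, balance 20¢ < price 75¢ → REFUND 20¢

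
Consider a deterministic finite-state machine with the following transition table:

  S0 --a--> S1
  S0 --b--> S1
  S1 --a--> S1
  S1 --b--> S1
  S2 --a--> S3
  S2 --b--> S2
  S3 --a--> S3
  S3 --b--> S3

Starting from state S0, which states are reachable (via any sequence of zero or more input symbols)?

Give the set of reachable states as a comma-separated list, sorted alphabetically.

Answer: S0, S1

Derivation:
BFS from S0:
  visit S0: S0--a-->S1 (new), S0--b-->S1 (seen)
  visit S1: S1--a-->S1 (seen), S1--b-->S1 (seen)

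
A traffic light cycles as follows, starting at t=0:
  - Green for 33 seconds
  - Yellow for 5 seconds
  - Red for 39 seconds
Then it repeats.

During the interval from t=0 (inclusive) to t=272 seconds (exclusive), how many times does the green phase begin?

Answer: 4

Derivation:
Cycle = 33+5+39 = 77s
green phase starts at t = k*77 + 0 for k=0,1,2,...
Need k*77+0 < 272 → k < 3.532
k ∈ {0, ..., 3} → 4 starts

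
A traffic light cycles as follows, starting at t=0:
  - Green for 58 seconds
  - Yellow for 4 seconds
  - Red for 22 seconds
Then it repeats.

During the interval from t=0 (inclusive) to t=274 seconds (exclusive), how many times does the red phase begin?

Cycle = 58+4+22 = 84s
red phase starts at t = k*84 + 62 for k=0,1,2,...
Need k*84+62 < 274 → k < 2.524
k ∈ {0, ..., 2} → 3 starts

Answer: 3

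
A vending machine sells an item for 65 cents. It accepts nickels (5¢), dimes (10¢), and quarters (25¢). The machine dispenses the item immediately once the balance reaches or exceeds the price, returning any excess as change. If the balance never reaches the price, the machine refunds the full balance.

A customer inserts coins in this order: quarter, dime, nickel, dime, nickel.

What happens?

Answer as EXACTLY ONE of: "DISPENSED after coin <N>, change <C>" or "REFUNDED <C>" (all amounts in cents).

Answer: REFUNDED 55

Derivation:
Price: 65¢
Coin 1 (quarter, 25¢): balance = 25¢
Coin 2 (dime, 10¢): balance = 35¢
Coin 3 (nickel, 5¢): balance = 40¢
Coin 4 (dime, 10¢): balance = 50¢
Coin 5 (nickel, 5¢): balance = 55¢
All coins inserted, balance 55¢ < price 65¢ → REFUND 55¢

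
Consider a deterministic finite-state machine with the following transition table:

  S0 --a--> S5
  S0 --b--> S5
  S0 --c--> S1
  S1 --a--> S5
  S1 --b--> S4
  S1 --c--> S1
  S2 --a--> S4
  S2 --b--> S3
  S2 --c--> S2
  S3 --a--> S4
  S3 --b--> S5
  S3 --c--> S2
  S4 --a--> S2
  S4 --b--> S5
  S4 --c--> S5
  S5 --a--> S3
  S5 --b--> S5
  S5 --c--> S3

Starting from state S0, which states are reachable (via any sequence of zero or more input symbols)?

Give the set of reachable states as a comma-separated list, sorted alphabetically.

Answer: S0, S1, S2, S3, S4, S5

Derivation:
BFS from S0:
  visit S0: S0--a-->S5 (new), S0--b-->S5 (seen), S0--c-->S1 (new)
  visit S5: S5--a-->S3 (new), S5--b-->S5 (seen), S5--c-->S3 (seen)
  visit S1: S1--a-->S5 (seen), S1--b-->S4 (new), S1--c-->S1 (seen)
  visit S3: S3--a-->S4 (seen), S3--b-->S5 (seen), S3--c-->S2 (new)
  visit S4: S4--a-->S2 (seen), S4--b-->S5 (seen), S4--c-->S5 (seen)
  visit S2: S2--a-->S4 (seen), S2--b-->S3 (seen), S2--c-->S2 (seen)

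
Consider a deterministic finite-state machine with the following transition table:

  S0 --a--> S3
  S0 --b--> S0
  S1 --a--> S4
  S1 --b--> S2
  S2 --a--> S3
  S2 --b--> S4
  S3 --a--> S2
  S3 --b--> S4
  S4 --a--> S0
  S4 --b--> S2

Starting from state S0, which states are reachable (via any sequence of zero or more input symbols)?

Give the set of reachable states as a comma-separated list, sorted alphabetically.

BFS from S0:
  visit S0: S0--a-->S3 (new), S0--b-->S0 (seen)
  visit S3: S3--a-->S2 (new), S3--b-->S4 (new)
  visit S2: S2--a-->S3 (seen), S2--b-->S4 (seen)
  visit S4: S4--a-->S0 (seen), S4--b-->S2 (seen)

Answer: S0, S2, S3, S4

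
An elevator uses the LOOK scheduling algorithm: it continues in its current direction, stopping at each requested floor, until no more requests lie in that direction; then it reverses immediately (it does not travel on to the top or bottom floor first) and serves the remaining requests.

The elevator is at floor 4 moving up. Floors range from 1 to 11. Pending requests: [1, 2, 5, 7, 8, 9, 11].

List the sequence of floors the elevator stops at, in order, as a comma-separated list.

Current: 4, moving UP
Serve above first (ascending): [5, 7, 8, 9, 11]
Then reverse, serve below (descending): [2, 1]

Answer: 5, 7, 8, 9, 11, 2, 1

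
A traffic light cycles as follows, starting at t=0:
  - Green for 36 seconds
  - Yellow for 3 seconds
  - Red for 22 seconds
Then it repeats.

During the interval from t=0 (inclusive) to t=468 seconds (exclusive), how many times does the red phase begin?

Answer: 8

Derivation:
Cycle = 36+3+22 = 61s
red phase starts at t = k*61 + 39 for k=0,1,2,...
Need k*61+39 < 468 → k < 7.033
k ∈ {0, ..., 7} → 8 starts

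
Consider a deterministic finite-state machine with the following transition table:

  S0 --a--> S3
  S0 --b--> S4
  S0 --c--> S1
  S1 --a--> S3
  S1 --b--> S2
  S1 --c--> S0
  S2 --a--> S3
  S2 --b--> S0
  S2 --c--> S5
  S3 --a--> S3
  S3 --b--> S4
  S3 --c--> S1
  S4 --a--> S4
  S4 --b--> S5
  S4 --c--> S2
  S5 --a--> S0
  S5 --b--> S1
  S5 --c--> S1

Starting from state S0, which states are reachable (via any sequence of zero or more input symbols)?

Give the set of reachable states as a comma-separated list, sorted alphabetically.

BFS from S0:
  visit S0: S0--a-->S3 (new), S0--b-->S4 (new), S0--c-->S1 (new)
  visit S3: S3--a-->S3 (seen), S3--b-->S4 (seen), S3--c-->S1 (seen)
  visit S4: S4--a-->S4 (seen), S4--b-->S5 (new), S4--c-->S2 (new)
  visit S1: S1--a-->S3 (seen), S1--b-->S2 (seen), S1--c-->S0 (seen)
  visit S5: S5--a-->S0 (seen), S5--b-->S1 (seen), S5--c-->S1 (seen)
  visit S2: S2--a-->S3 (seen), S2--b-->S0 (seen), S2--c-->S5 (seen)

Answer: S0, S1, S2, S3, S4, S5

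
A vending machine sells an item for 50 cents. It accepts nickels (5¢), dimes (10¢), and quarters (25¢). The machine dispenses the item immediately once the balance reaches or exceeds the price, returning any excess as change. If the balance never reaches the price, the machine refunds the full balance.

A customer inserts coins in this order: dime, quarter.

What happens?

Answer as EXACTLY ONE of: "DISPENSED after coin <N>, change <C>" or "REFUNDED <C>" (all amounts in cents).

Price: 50¢
Coin 1 (dime, 10¢): balance = 10¢
Coin 2 (quarter, 25¢): balance = 35¢
All coins inserted, balance 35¢ < price 50¢ → REFUND 35¢

Answer: REFUNDED 35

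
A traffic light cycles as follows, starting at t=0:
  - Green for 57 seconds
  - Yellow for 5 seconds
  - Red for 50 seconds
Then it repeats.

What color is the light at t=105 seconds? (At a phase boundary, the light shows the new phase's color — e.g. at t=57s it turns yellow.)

Cycle length = 57 + 5 + 50 = 112s
t = 105, phase_t = 105 mod 112 = 105
105 >= 62 → RED

Answer: red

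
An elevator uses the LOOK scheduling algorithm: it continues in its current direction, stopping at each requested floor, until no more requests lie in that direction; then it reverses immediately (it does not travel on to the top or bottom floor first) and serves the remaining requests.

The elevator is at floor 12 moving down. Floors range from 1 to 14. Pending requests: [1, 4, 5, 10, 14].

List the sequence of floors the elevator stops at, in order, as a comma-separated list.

Current: 12, moving DOWN
Serve below first (descending): [10, 5, 4, 1]
Then reverse, serve above (ascending): [14]

Answer: 10, 5, 4, 1, 14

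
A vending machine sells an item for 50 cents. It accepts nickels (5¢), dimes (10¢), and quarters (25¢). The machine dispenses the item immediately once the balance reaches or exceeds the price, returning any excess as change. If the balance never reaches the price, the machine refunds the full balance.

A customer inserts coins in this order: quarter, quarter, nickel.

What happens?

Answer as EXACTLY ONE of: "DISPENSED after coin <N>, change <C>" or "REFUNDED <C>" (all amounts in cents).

Price: 50¢
Coin 1 (quarter, 25¢): balance = 25¢
Coin 2 (quarter, 25¢): balance = 50¢
  → balance >= price → DISPENSE, change = 50 - 50 = 0¢

Answer: DISPENSED after coin 2, change 0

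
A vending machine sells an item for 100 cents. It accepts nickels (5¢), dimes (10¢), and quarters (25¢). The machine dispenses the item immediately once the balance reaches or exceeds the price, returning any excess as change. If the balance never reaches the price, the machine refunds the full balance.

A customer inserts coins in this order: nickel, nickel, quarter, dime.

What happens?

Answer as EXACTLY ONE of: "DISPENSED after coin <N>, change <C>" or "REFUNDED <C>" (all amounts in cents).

Answer: REFUNDED 45

Derivation:
Price: 100¢
Coin 1 (nickel, 5¢): balance = 5¢
Coin 2 (nickel, 5¢): balance = 10¢
Coin 3 (quarter, 25¢): balance = 35¢
Coin 4 (dime, 10¢): balance = 45¢
All coins inserted, balance 45¢ < price 100¢ → REFUND 45¢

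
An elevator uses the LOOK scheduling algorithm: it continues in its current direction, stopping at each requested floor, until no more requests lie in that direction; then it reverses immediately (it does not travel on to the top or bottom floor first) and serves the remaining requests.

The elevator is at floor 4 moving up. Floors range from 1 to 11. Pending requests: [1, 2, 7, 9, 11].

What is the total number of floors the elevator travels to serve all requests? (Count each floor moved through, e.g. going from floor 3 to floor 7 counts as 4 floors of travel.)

Start at floor 4 moving up, LOOK stop order: [7, 9, 11, 2, 1]
  4 → 7: |7-4| = 3, total = 3
  7 → 9: |9-7| = 2, total = 5
  9 → 11: |11-9| = 2, total = 7
  11 → 2: |2-11| = 9, total = 16
  2 → 1: |1-2| = 1, total = 17

Answer: 17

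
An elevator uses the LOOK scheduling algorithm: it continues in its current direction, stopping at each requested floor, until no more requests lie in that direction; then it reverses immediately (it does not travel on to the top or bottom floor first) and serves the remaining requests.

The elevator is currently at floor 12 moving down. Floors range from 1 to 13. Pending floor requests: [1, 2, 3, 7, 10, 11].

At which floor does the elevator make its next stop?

Answer: 11

Derivation:
Current floor: 12, direction: down
Requests above: []
Requests below: [1, 2, 3, 7, 10, 11]
Moving down and requests lie below → nearest below is max([1, 2, 3, 7, 10, 11]) = 11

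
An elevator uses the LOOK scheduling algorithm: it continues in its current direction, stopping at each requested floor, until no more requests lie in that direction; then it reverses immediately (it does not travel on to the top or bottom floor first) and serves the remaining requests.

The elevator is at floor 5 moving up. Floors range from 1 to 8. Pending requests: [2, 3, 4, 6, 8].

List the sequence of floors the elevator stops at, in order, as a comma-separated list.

Answer: 6, 8, 4, 3, 2

Derivation:
Current: 5, moving UP
Serve above first (ascending): [6, 8]
Then reverse, serve below (descending): [4, 3, 2]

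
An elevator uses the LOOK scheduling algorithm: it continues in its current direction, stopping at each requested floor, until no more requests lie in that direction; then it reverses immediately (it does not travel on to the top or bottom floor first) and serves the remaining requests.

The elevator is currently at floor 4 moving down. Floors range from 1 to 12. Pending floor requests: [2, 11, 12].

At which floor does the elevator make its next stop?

Answer: 2

Derivation:
Current floor: 4, direction: down
Requests above: [11, 12]
Requests below: [2]
Moving down and requests lie below → nearest below is max([2]) = 2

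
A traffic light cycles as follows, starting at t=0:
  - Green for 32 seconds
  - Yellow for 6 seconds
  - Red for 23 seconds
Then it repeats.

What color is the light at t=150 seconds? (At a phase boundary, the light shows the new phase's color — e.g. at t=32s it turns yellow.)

Answer: green

Derivation:
Cycle length = 32 + 6 + 23 = 61s
t = 150, phase_t = 150 mod 61 = 28
28 < 32 (green end) → GREEN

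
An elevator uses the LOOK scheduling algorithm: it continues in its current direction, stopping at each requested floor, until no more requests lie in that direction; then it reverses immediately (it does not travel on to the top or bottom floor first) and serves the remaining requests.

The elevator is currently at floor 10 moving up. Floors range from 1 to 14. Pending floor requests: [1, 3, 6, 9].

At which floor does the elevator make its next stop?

Current floor: 10, direction: up
Requests above: []
Requests below: [1, 3, 6, 9]
Moving up but no requests above → reverse; nearest below is max([1, 3, 6, 9]) = 9

Answer: 9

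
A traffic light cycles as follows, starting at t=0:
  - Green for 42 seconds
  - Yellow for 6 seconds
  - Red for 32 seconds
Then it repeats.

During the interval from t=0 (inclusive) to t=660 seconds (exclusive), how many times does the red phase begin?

Answer: 8

Derivation:
Cycle = 42+6+32 = 80s
red phase starts at t = k*80 + 48 for k=0,1,2,...
Need k*80+48 < 660 → k < 7.650
k ∈ {0, ..., 7} → 8 starts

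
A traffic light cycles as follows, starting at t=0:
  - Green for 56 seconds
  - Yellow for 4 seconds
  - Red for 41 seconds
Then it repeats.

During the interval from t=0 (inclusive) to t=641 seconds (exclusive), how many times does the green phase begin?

Answer: 7

Derivation:
Cycle = 56+4+41 = 101s
green phase starts at t = k*101 + 0 for k=0,1,2,...
Need k*101+0 < 641 → k < 6.347
k ∈ {0, ..., 6} → 7 starts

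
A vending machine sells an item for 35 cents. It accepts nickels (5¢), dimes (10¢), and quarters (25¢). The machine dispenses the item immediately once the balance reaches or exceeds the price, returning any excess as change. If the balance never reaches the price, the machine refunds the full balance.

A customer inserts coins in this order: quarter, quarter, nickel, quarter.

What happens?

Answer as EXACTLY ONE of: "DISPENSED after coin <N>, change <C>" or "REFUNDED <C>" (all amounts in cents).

Price: 35¢
Coin 1 (quarter, 25¢): balance = 25¢
Coin 2 (quarter, 25¢): balance = 50¢
  → balance >= price → DISPENSE, change = 50 - 35 = 15¢

Answer: DISPENSED after coin 2, change 15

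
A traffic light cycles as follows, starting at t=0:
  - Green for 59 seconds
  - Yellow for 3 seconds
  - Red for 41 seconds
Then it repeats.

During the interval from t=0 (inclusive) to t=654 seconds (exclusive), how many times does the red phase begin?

Cycle = 59+3+41 = 103s
red phase starts at t = k*103 + 62 for k=0,1,2,...
Need k*103+62 < 654 → k < 5.748
k ∈ {0, ..., 5} → 6 starts

Answer: 6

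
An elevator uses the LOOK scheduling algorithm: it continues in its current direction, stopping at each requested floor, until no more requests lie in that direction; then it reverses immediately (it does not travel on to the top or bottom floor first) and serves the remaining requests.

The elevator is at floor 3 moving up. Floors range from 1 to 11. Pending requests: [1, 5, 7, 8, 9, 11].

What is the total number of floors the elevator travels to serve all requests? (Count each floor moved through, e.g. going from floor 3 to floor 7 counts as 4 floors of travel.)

Start at floor 3 moving up, LOOK stop order: [5, 7, 8, 9, 11, 1]
  3 → 5: |5-3| = 2, total = 2
  5 → 7: |7-5| = 2, total = 4
  7 → 8: |8-7| = 1, total = 5
  8 → 9: |9-8| = 1, total = 6
  9 → 11: |11-9| = 2, total = 8
  11 → 1: |1-11| = 10, total = 18

Answer: 18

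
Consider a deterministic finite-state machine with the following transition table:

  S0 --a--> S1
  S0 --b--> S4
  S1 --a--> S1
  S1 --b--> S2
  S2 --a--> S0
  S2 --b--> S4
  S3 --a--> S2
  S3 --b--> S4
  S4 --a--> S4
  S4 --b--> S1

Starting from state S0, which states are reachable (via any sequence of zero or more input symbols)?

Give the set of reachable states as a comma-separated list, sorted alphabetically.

BFS from S0:
  visit S0: S0--a-->S1 (new), S0--b-->S4 (new)
  visit S1: S1--a-->S1 (seen), S1--b-->S2 (new)
  visit S4: S4--a-->S4 (seen), S4--b-->S1 (seen)
  visit S2: S2--a-->S0 (seen), S2--b-->S4 (seen)

Answer: S0, S1, S2, S4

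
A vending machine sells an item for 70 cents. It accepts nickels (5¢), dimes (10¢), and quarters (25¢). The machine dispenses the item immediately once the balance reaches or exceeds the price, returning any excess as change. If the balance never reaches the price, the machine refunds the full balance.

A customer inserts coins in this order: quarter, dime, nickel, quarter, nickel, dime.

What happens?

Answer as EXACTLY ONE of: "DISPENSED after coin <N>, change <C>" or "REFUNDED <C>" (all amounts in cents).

Answer: DISPENSED after coin 5, change 0

Derivation:
Price: 70¢
Coin 1 (quarter, 25¢): balance = 25¢
Coin 2 (dime, 10¢): balance = 35¢
Coin 3 (nickel, 5¢): balance = 40¢
Coin 4 (quarter, 25¢): balance = 65¢
Coin 5 (nickel, 5¢): balance = 70¢
  → balance >= price → DISPENSE, change = 70 - 70 = 0¢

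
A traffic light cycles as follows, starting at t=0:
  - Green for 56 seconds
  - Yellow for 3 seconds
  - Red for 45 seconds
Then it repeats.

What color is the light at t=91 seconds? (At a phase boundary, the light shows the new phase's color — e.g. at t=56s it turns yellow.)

Answer: red

Derivation:
Cycle length = 56 + 3 + 45 = 104s
t = 91, phase_t = 91 mod 104 = 91
91 >= 59 → RED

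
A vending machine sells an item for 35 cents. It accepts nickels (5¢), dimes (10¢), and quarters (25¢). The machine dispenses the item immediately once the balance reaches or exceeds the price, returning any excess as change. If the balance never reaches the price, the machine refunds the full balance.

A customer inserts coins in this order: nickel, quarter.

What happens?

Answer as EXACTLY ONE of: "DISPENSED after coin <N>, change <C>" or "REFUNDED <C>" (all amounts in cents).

Price: 35¢
Coin 1 (nickel, 5¢): balance = 5¢
Coin 2 (quarter, 25¢): balance = 30¢
All coins inserted, balance 30¢ < price 35¢ → REFUND 30¢

Answer: REFUNDED 30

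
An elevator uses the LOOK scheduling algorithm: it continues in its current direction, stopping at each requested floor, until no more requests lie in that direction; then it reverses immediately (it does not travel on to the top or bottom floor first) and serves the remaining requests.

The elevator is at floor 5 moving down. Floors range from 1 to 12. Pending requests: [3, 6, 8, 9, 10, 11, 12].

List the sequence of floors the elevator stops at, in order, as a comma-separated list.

Current: 5, moving DOWN
Serve below first (descending): [3]
Then reverse, serve above (ascending): [6, 8, 9, 10, 11, 12]

Answer: 3, 6, 8, 9, 10, 11, 12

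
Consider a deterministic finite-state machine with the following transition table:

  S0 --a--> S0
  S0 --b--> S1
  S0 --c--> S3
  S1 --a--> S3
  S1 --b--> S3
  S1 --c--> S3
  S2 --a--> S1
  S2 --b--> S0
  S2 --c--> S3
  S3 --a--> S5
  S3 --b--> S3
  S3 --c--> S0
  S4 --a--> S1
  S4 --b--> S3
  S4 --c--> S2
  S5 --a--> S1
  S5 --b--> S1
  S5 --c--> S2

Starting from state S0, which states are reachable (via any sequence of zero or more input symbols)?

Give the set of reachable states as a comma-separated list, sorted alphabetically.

BFS from S0:
  visit S0: S0--a-->S0 (seen), S0--b-->S1 (new), S0--c-->S3 (new)
  visit S1: S1--a-->S3 (seen), S1--b-->S3 (seen), S1--c-->S3 (seen)
  visit S3: S3--a-->S5 (new), S3--b-->S3 (seen), S3--c-->S0 (seen)
  visit S5: S5--a-->S1 (seen), S5--b-->S1 (seen), S5--c-->S2 (new)
  visit S2: S2--a-->S1 (seen), S2--b-->S0 (seen), S2--c-->S3 (seen)

Answer: S0, S1, S2, S3, S5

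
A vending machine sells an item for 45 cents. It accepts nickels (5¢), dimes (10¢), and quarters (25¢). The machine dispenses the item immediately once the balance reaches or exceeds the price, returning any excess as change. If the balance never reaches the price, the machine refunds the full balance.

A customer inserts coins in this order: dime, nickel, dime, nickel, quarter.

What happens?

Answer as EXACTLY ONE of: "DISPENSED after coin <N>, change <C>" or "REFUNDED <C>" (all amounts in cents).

Price: 45¢
Coin 1 (dime, 10¢): balance = 10¢
Coin 2 (nickel, 5¢): balance = 15¢
Coin 3 (dime, 10¢): balance = 25¢
Coin 4 (nickel, 5¢): balance = 30¢
Coin 5 (quarter, 25¢): balance = 55¢
  → balance >= price → DISPENSE, change = 55 - 45 = 10¢

Answer: DISPENSED after coin 5, change 10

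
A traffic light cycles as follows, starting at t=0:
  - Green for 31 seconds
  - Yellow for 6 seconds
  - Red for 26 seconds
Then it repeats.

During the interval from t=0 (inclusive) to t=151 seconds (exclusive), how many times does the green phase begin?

Cycle = 31+6+26 = 63s
green phase starts at t = k*63 + 0 for k=0,1,2,...
Need k*63+0 < 151 → k < 2.397
k ∈ {0, ..., 2} → 3 starts

Answer: 3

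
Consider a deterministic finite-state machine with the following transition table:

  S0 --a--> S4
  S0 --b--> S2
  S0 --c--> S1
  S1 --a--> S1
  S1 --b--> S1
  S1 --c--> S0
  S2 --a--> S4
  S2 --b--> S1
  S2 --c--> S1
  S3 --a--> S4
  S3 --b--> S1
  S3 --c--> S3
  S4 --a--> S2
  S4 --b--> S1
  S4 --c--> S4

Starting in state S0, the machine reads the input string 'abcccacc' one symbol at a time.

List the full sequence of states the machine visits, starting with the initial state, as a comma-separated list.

Answer: S0, S4, S1, S0, S1, S0, S4, S4, S4

Derivation:
Start: S0
  read 'a': S0 --a--> S4
  read 'b': S4 --b--> S1
  read 'c': S1 --c--> S0
  read 'c': S0 --c--> S1
  read 'c': S1 --c--> S0
  read 'a': S0 --a--> S4
  read 'c': S4 --c--> S4
  read 'c': S4 --c--> S4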